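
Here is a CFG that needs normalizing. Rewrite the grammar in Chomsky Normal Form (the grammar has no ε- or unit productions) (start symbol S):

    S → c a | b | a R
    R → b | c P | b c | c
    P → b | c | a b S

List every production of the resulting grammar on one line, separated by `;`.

Introduce a nonterminal for each terminal appearing in a rule of length ≥ 2: X1 → c, X2 → a, X3 → b.
Binarize each right-hand side of length ≥ 3 by chaining fresh nonterminals (Y1, Y2, …): affected rules were P → X2 X3 S.

S → X1 X2 | b | X2 R; R → b | X1 P | X3 X1 | c; P → b | c | X2 Y1; X1 → c; X2 → a; X3 → b; Y1 → X3 S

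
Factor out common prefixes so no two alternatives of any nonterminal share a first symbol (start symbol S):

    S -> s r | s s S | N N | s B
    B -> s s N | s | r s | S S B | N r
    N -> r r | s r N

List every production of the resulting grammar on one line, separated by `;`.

S has alternatives sharing prefix 's': factor to S → s S' with S' → r | s S | B.
B has alternatives sharing prefix 's': factor to B → s B' with B' → s N | ε.

S -> N N | s S'; B -> r s | S S B | N r | s B'; N -> r r | s r N; S' -> r | s S | B; B' -> s N | epsilon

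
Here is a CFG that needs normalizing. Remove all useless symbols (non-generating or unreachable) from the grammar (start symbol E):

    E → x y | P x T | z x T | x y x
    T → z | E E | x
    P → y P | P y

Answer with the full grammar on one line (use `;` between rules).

E → x y | z x T | x y x; T → z | E E | x

Generating nonterminals: {E, T}.
Reachable from E after that: {E, T}.
Removed useless symbols: {P} and every production mentioning them.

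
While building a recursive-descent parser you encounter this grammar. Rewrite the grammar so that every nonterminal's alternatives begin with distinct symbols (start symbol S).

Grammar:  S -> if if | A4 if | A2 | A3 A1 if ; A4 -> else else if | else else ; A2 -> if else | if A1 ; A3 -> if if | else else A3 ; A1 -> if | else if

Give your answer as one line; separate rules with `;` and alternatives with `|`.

S -> if if | A4 if | A2 | A3 A1 if; A4 -> else else A4'; A2 -> if A2'; A3 -> if if | else else A3; A1 -> if | else if; A4' -> if | ε; A2' -> else | A1

A4 has alternatives sharing prefix 'else else': factor to A4 → else else A4' with A4' → if | ε.
A2 has alternatives sharing prefix 'if': factor to A2 → if A2' with A2' → else | A1.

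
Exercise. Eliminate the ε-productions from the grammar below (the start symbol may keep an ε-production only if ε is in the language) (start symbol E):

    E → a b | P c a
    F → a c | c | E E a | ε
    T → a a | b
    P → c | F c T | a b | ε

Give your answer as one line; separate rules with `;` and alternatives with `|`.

Nullable nonterminals: {F, P}.
ε ∉ L(G), so no ε-production is kept.
Expand every rule over subsets of its nullable positions: E → P c a gives P c a | c a. P → F c T gives F c T | c T.

E → a b | P c a | c a; F → a c | c | E E a; T → a a | b; P → c | F c T | c T | a b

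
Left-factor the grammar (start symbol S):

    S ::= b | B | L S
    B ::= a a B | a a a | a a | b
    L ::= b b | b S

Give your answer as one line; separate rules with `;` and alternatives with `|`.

B has alternatives sharing prefix 'a a': factor to B → a a B' with B' → B | a | ε.
L has alternatives sharing prefix 'b': factor to L → b L' with L' → b | S.

S ::= b | B | L S; B ::= b | a a B'; L ::= b L'; B' ::= B | a | ε; L' ::= b | S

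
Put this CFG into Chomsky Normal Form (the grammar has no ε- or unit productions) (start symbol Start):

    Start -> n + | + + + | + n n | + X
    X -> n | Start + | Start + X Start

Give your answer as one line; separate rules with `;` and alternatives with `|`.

Start -> X1 X2 | X2 Y1 | X2 Y2 | X2 X; X -> n | Start X2 | Start Y3; X1 -> n; X2 -> +; Y1 -> X2 X2; Y2 -> X1 X1; Y3 -> X2 Y4; Y4 -> X Start

Introduce a nonterminal for each terminal appearing in a rule of length ≥ 2: X1 → n, X2 → +.
Binarize each right-hand side of length ≥ 3 by chaining fresh nonterminals (Y1, Y2, …): affected rules were Start → X2 X2 X2; Start → X2 X1 X1; X → Start X2 X Start.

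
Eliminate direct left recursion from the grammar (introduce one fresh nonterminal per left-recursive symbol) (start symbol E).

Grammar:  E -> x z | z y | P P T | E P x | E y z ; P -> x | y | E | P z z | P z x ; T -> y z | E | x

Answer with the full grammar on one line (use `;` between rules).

E, P are directly left-recursive.
For E: α = {P x, y z}, β = {x z, z y, P P T}. Rewrite as E → β E' and E' → α E' | ε.
For P: α = {z z, z x}, β = {x, y, E}. Rewrite as P → β P' and P' → α P' | ε.

E -> x z E' | z y E' | P P T E'; P -> x P' | y P' | E P'; T -> y z | E | x; E' -> P x E' | y z E' | ε; P' -> z z P' | z x P' | ε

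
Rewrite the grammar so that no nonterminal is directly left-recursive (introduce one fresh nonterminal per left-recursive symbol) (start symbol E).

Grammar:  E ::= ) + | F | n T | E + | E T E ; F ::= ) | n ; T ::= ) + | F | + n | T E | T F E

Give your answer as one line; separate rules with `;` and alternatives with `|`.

Left recursion appears on E, T.
For E: α = {+, T E}, β = {) +, F, n T}. Rewrite as E → β E' and E' → α E' | ε.
For T: α = {E, F E}, β = {) +, F, + n}. Rewrite as T → β T' and T' → α T' | ε.

E ::= ) + E' | F E' | n T E'; F ::= ) | n; T ::= ) + T' | F T' | + n T'; E' ::= + E' | T E E' | ε; T' ::= E T' | F E T' | ε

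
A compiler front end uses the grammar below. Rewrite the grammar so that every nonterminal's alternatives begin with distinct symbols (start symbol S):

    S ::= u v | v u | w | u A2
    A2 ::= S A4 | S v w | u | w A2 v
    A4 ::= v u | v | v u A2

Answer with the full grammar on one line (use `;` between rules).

S has alternatives sharing prefix 'u': factor to S → u S' with S' → v | A2.
A2 has alternatives sharing prefix 'S': factor to A2 → S A2' with A2' → A4 | v w.
A4 has alternatives sharing prefix 'v': factor to A4 → v A4' with A4' → u | ε | u A2.
A4' has alternatives sharing prefix 'u': factor to A4' → u A4'' with A4'' → ε | A2.

S ::= v u | w | u S'; A2 ::= u | w A2 v | S A2'; A4 ::= v A4'; S' ::= v | A2; A2' ::= A4 | v w; A4' ::= ε | u A4''; A4'' ::= ε | A2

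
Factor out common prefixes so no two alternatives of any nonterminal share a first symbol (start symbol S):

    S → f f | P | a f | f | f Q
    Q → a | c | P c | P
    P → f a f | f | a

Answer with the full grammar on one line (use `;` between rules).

S → P | a f | f S'; Q → a | c | P Q'; P → a | f P'; S' → f | ε | Q; Q' → c | ε; P' → a f | ε

S has alternatives sharing prefix 'f': factor to S → f S' with S' → f | ε | Q.
Q has alternatives sharing prefix 'P': factor to Q → P Q' with Q' → c | ε.
P has alternatives sharing prefix 'f': factor to P → f P' with P' → a f | ε.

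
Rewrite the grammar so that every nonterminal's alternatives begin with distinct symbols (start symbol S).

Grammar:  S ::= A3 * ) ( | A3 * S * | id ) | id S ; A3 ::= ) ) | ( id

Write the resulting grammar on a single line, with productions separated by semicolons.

S has alternatives sharing prefix 'A3 *': factor to S → A3 * S' with S' → ) ( | S *.
S has alternatives sharing prefix 'id': factor to S → id S'' with S'' → ) | S.

S ::= A3 * S' | id S''; A3 ::= ) ) | ( id; S' ::= ) ( | S *; S'' ::= ) | S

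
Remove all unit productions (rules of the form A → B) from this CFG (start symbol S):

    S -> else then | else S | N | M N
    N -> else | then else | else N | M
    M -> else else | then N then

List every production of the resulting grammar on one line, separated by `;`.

Unit pairs: N ⇒* {M}; S ⇒* {M, N}.
For every A with A ⇒* B via unit rules, add B's non-unit alternatives to A; then delete every rule of the form X → Y.

S -> else then | else S | M N | else | then else | else N | else else | then N then; N -> else | then else | else N | else else | then N then; M -> else else | then N then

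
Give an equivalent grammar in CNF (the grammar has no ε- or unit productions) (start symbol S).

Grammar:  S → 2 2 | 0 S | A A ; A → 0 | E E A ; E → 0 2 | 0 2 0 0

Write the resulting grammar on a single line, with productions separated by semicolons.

Introduce a nonterminal for each terminal appearing in a rule of length ≥ 2: X1 → 2, X2 → 0.
Binarize each right-hand side of length ≥ 3 by chaining fresh nonterminals (Y1, Y2, …): affected rules were A → E E A; E → X2 X1 X2 X2.

S → X1 X1 | X2 S | A A; A → 0 | E Y1; E → X2 X1 | X2 Y2; X1 → 2; X2 → 0; Y1 → E A; Y2 → X1 Y3; Y3 → X2 X2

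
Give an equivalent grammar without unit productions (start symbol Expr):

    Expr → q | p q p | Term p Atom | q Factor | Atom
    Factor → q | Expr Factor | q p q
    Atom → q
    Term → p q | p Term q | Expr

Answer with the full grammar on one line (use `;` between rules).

Expr → q | p q p | Term p Atom | q Factor; Factor → q | Expr Factor | q p q; Atom → q; Term → p q | p Term q | q | p q p | Term p Atom | q Factor

Unit pairs: Expr ⇒* {Atom}; Term ⇒* {Atom, Expr}.
Replace each nonterminal's rules with the union of the non-unit rules of every nonterminal it unit-derives.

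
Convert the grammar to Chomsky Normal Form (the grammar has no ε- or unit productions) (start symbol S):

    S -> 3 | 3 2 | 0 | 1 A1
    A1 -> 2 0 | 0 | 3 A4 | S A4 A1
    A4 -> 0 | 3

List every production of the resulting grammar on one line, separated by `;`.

S -> 3 | X1 X2 | 0 | X3 A1; A1 -> X2 X4 | 0 | X1 A4 | S Y1; A4 -> 0 | 3; X1 -> 3; X2 -> 2; X3 -> 1; X4 -> 0; Y1 -> A4 A1

Introduce a nonterminal for each terminal appearing in a rule of length ≥ 2: X1 → 3, X2 → 2, X3 → 1, X4 → 0.
Binarize each right-hand side of length ≥ 3 by chaining fresh nonterminals (Y1, Y2, …): affected rules were A1 → S A4 A1.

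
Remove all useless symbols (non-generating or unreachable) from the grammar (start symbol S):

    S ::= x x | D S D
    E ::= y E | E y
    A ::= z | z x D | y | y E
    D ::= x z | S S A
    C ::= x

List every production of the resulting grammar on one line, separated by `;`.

S ::= x x | D S D; A ::= z | z x D | y; D ::= x z | S S A

Generating nonterminals: {A, C, D, S}.
Reachable from S after that: {A, D, S}.
Removed useless symbols: {C, E} and every production mentioning them.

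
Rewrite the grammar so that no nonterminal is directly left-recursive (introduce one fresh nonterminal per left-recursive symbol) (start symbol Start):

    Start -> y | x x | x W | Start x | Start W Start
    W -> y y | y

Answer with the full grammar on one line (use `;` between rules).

Start is directly left-recursive.
For Start: α = {x, W Start}, β = {y, x x, x W}. Rewrite as Start → β Start1 and Start1 → α Start1 | ε.

Start -> y Start1 | x x Start1 | x W Start1; W -> y y | y; Start1 -> x Start1 | W Start Start1 | ε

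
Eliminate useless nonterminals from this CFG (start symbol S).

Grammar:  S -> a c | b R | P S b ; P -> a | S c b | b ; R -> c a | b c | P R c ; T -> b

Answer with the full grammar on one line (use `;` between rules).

Generating nonterminals: {P, R, S, T}.
Reachable from S after that: {P, R, S}.
Removed useless symbols: {T} and every production mentioning them.

S -> a c | b R | P S b; P -> a | S c b | b; R -> c a | b c | P R c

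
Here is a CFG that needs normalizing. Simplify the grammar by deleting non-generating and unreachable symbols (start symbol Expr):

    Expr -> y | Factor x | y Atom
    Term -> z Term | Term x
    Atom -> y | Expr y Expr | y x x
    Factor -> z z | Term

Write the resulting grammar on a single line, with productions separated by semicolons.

Generating nonterminals: {Atom, Expr, Factor}.
Reachable from Expr after that: {Atom, Expr, Factor}.
Removed useless symbols: {Term} and every production mentioning them.

Expr -> y | Factor x | y Atom; Atom -> y | Expr y Expr | y x x; Factor -> z z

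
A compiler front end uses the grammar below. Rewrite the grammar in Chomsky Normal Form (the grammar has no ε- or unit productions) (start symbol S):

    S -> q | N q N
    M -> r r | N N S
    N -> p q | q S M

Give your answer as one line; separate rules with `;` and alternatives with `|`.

Introduce a nonterminal for each terminal appearing in a rule of length ≥ 2: X1 → q, X2 → r, X3 → p.
Binarize each right-hand side of length ≥ 3 by chaining fresh nonterminals (Y1, Y2, …): affected rules were S → N X1 N; M → N N S; N → X1 S M.

S -> q | N Y1; M -> X2 X2 | N Y2; N -> X3 X1 | X1 Y3; X1 -> q; X2 -> r; X3 -> p; Y1 -> X1 N; Y2 -> N S; Y3 -> S M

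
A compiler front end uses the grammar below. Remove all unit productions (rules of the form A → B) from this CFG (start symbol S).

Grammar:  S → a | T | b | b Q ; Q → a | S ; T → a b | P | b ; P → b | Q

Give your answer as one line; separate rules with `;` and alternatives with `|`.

Unit pairs: P ⇒* {Q, S, T}; Q ⇒* {P, S, T}; S ⇒* {P, Q, T}; T ⇒* {P, Q, S}.
For each unit pair (A, B), copy every non-unit production of B to A, then drop all unit productions.

S → a | b | b Q | a b; Q → a | b | b Q | a b; T → a | b | b Q | a b; P → a | b | b Q | a b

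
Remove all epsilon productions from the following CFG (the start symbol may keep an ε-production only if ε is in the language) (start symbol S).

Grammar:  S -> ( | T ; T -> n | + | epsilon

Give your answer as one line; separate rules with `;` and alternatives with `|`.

The nullable symbols are {S, T}.
ε ∈ L(G) since S is nullable, so keep S → ε.

S -> ( | T | epsilon; T -> n | +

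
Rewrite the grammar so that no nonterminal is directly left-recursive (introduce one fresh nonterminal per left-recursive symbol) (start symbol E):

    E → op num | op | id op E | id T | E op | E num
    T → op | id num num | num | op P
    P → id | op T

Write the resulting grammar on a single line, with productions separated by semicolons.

Left recursion appears on E.
For E: α = {op, num}, β = {op num, op, id op E, id T}. Rewrite as E → β E' and E' → α E' | ε.

E → op num E' | op E' | id op E E' | id T E'; T → op | id num num | num | op P; P → id | op T; E' → op E' | num E' | ε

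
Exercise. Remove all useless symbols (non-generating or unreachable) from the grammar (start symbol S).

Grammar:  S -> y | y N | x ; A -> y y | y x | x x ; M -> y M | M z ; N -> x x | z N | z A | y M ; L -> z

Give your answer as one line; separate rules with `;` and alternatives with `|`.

Generating nonterminals: {A, L, N, S}.
Reachable from S after that: {A, N, S}.
Removed useless symbols: {L, M} and every production mentioning them.

S -> y | y N | x; A -> y y | y x | x x; N -> x x | z N | z A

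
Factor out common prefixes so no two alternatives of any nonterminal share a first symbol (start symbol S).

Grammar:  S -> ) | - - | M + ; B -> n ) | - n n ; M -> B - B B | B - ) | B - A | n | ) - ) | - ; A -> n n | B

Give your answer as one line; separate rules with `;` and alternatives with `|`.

M has alternatives sharing prefix 'B -': factor to M → B - M' with M' → B B | ) | A.

S -> ) | - - | M +; B -> n ) | - n n; M -> n | ) - ) | - | B - M'; A -> n n | B; M' -> B B | ) | A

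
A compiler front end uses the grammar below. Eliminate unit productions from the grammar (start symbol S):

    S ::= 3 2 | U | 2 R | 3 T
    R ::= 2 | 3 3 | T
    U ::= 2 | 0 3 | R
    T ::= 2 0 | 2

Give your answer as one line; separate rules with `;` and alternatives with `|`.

Unit pairs: R ⇒* {T}; S ⇒* {R, T, U}; U ⇒* {R, T}.
For each unit pair (A, B), copy every non-unit production of B to A, then drop all unit productions.

S ::= 2 | 0 3 | 3 2 | 2 R | 3 T | 3 3 | 2 0; R ::= 2 | 3 3 | 2 0; U ::= 2 | 0 3 | 3 3 | 2 0; T ::= 2 0 | 2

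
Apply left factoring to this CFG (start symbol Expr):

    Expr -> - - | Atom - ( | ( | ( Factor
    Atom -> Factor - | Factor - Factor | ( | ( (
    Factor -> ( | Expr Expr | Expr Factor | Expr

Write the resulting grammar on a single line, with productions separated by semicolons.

Expr -> - - | Atom - ( | ( Expr1; Atom -> Factor - Atom1 | ( Atom2; Factor -> ( | Expr Factor1; Expr1 -> epsilon | Factor; Atom1 -> epsilon | Factor; Atom2 -> epsilon | (; Factor1 -> Expr | Factor | epsilon

Expr has alternatives sharing prefix '(': factor to Expr → ( Expr1 with Expr1 → ε | Factor.
Atom has alternatives sharing prefix 'Factor -': factor to Atom → Factor - Atom1 with Atom1 → ε | Factor.
Atom has alternatives sharing prefix '(': factor to Atom → ( Atom2 with Atom2 → ε | (.
Factor has alternatives sharing prefix 'Expr': factor to Factor → Expr Factor1 with Factor1 → Expr | Factor | ε.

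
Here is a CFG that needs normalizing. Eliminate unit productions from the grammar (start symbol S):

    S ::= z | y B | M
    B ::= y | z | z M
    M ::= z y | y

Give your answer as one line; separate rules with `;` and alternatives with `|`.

S ::= z | y B | z y | y; B ::= y | z | z M; M ::= z y | y

Unit pairs: S ⇒* {M}.
For each unit pair (A, B), copy every non-unit production of B to A, then drop all unit productions.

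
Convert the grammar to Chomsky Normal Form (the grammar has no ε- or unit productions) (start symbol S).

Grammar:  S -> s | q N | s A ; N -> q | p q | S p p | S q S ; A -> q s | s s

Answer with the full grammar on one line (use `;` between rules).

S -> s | X1 N | X2 A; N -> q | X3 X1 | S Y1 | S Y2; A -> X1 X2 | X2 X2; X1 -> q; X2 -> s; X3 -> p; Y1 -> X3 X3; Y2 -> X1 S

Introduce a nonterminal for each terminal appearing in a rule of length ≥ 2: X1 → q, X2 → s, X3 → p.
Binarize each right-hand side of length ≥ 3 by chaining fresh nonterminals (Y1, Y2, …): affected rules were N → S X3 X3; N → S X1 S.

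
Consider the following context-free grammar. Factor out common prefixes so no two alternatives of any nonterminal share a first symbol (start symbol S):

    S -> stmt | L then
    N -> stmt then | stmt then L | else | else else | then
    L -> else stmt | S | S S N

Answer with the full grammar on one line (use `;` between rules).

N has alternatives sharing prefix 'stmt then': factor to N → stmt then N' with N' → ε | L.
N has alternatives sharing prefix 'else': factor to N → else N'' with N'' → ε | else.
L has alternatives sharing prefix 'S': factor to L → S L' with L' → ε | S N.

S -> stmt | L then; N -> then | stmt then N' | else N''; L -> else stmt | S L'; N' -> ε | L; N'' -> ε | else; L' -> ε | S N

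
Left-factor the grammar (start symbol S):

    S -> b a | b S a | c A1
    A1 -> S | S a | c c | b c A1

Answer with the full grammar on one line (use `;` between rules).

S has alternatives sharing prefix 'b': factor to S → b S' with S' → a | S a.
A1 has alternatives sharing prefix 'S': factor to A1 → S A1' with A1' → ε | a.

S -> c A1 | b S'; A1 -> c c | b c A1 | S A1'; S' -> a | S a; A1' -> eps | a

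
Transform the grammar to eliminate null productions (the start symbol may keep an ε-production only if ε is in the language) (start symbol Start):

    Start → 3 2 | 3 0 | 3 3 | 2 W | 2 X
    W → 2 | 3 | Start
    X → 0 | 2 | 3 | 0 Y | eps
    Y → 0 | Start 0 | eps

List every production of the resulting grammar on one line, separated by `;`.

Start → 3 2 | 3 0 | 3 3 | 2 W | 2 X | 2; W → 2 | 3 | Start; X → 0 | 2 | 3 | 0 Y; Y → 0 | Start 0

Nullable set = {X, Y}.
ε ∉ L(G), so no ε-production is kept.
For each production, add variants omitting each subset of nullable occurrences: Start → 2 X gives 2 X | 2.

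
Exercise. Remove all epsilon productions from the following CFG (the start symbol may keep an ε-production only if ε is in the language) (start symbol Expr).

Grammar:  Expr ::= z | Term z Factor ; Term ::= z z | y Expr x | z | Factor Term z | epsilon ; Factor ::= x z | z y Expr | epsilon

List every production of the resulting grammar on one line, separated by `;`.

Nullable nonterminals: {Factor, Term}.
ε ∉ L(G), so no ε-production is kept.
For each production, add variants omitting each subset of nullable occurrences: Expr → Term z Factor gives Term z Factor | Term z | z Factor. Term → Factor Term z gives Factor Term z | Factor z | Term z.

Expr ::= z | Term z Factor | Term z | z Factor; Term ::= z z | y Expr x | z | Factor Term z | Factor z | Term z; Factor ::= x z | z y Expr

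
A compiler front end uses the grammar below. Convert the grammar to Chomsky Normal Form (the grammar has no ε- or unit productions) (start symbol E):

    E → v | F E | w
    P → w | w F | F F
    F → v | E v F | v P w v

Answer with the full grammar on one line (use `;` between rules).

Introduce a nonterminal for each terminal appearing in a rule of length ≥ 2: X1 → w, X2 → v.
Binarize each right-hand side of length ≥ 3 by chaining fresh nonterminals (Y1, Y2, …): affected rules were F → E X2 F; F → X2 P X1 X2.

E → v | F E | w; P → w | X1 F | F F; F → v | E Y1 | X2 Y2; X1 → w; X2 → v; Y1 → X2 F; Y2 → P Y3; Y3 → X1 X2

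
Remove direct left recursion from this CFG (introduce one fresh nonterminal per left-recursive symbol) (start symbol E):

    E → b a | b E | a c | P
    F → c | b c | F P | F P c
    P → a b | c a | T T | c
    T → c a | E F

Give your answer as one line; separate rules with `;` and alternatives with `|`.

Directly left-recursive nonterminal: F.
For F: α = {P, P c}, β = {c, b c}. Rewrite as F → β F' and F' → α F' | ε.

E → b a | b E | a c | P; F → c F' | b c F'; P → a b | c a | T T | c; T → c a | E F; F' → P F' | P c F' | ε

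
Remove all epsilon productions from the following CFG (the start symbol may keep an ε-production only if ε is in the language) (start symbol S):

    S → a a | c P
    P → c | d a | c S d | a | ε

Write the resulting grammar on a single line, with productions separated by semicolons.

S → a a | c P | c; P → c | d a | c S d | a

The nullable symbols are {P}.
ε ∉ L(G), so no ε-production is kept.
Add the nullable-subset variants: S → c P gives c P | c.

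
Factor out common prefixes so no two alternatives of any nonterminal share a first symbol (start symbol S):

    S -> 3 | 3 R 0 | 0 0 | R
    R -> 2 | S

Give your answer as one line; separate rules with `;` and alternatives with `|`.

S -> 0 0 | R | 3 S'; R -> 2 | S; S' -> ε | R 0

S has alternatives sharing prefix '3': factor to S → 3 S' with S' → ε | R 0.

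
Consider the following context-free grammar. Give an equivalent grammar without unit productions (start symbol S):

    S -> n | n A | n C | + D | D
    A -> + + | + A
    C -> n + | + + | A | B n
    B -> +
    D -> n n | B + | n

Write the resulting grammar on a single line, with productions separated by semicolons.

Unit pairs: C ⇒* {A}; S ⇒* {D}.
Replace each nonterminal's rules with the union of the non-unit rules of every nonterminal it unit-derives.

S -> n n | B + | n | n A | n C | + D; A -> + + | + A; C -> n + | + + | B n | + A; B -> +; D -> n n | B + | n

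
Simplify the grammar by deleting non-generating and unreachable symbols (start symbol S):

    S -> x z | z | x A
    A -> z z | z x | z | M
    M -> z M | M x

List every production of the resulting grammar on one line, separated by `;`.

Generating nonterminals: {A, S}.
Reachable from S after that: {A, S}.
Removed useless symbols: {M} and every production mentioning them.

S -> x z | z | x A; A -> z z | z x | z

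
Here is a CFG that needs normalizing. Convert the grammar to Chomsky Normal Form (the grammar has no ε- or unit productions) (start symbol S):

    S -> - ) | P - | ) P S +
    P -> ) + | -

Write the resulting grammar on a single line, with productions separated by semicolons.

S -> X1 X2 | P X1 | X2 Y1; P -> X2 X3 | -; X1 -> -; X2 -> ); X3 -> +; Y1 -> P Y2; Y2 -> S X3

Introduce a nonterminal for each terminal appearing in a rule of length ≥ 2: X1 → -, X2 → ), X3 → +.
Binarize each right-hand side of length ≥ 3 by chaining fresh nonterminals (Y1, Y2, …): affected rules were S → X2 P S X3.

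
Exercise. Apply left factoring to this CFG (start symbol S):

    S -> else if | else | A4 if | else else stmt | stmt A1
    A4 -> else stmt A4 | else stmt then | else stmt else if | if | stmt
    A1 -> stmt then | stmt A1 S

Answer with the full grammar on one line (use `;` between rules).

S -> A4 if | stmt A1 | else S'; A4 -> if | stmt | else stmt A4'; A1 -> stmt A1'; S' -> if | ε | else stmt; A4' -> A4 | then | else if; A1' -> then | A1 S

S has alternatives sharing prefix 'else': factor to S → else S' with S' → if | ε | else stmt.
A4 has alternatives sharing prefix 'else stmt': factor to A4 → else stmt A4' with A4' → A4 | then | else if.
A1 has alternatives sharing prefix 'stmt': factor to A1 → stmt A1' with A1' → then | A1 S.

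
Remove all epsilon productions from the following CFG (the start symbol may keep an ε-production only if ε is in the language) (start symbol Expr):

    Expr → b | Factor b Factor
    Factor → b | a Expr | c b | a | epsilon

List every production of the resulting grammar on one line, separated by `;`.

Expr → b | Factor b Factor | Factor b | b Factor; Factor → b | a Expr | c b | a

Nullable nonterminals: {Factor}.
ε ∉ L(G), so no ε-production is kept.
For each production, add variants omitting each subset of nullable occurrences: Expr → Factor b Factor gives Factor b Factor | Factor b | b Factor.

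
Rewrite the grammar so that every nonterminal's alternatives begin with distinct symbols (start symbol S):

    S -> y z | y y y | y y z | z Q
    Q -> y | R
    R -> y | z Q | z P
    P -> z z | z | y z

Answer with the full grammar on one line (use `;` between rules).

S has alternatives sharing prefix 'y': factor to S → y S' with S' → z | y y | y z.
R has alternatives sharing prefix 'z': factor to R → z R' with R' → Q | P.
P has alternatives sharing prefix 'z': factor to P → z P' with P' → z | ε.
S' has alternatives sharing prefix 'y': factor to S' → y S'' with S'' → y | z.

S -> z Q | y S'; Q -> y | R; R -> y | z R'; P -> y z | z P'; S' -> z | y S''; R' -> Q | P; P' -> z | ε; S'' -> y | z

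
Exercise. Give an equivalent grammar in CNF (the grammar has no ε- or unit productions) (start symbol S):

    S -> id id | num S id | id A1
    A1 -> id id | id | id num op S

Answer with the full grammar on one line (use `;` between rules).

S -> X1 X1 | X2 Y1 | X1 A1; A1 -> X1 X1 | id | X1 Y2; X1 -> id; X2 -> num; X3 -> op; Y1 -> S X1; Y2 -> X2 Y3; Y3 -> X3 S

Introduce a nonterminal for each terminal appearing in a rule of length ≥ 2: X1 → id, X2 → num, X3 → op.
Binarize each right-hand side of length ≥ 3 by chaining fresh nonterminals (Y1, Y2, …): affected rules were S → X2 S X1; A1 → X1 X2 X3 S.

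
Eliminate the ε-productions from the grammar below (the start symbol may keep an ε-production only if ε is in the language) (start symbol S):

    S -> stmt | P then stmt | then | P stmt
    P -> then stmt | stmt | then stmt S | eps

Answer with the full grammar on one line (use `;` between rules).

The nullable symbols are {P}.
ε ∉ L(G), so no ε-production is kept.
Expand every rule over subsets of its nullable positions: S → P then stmt gives P then stmt | then stmt.

S -> stmt | P then stmt | then stmt | then | P stmt; P -> then stmt | stmt | then stmt S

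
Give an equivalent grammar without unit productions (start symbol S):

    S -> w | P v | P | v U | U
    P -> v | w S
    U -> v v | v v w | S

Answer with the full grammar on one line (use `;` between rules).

Unit pairs: S ⇒* {P, U}; U ⇒* {P, S}.
For every A with A ⇒* B via unit rules, add B's non-unit alternatives to A; then delete every rule of the form X → Y.

S -> v v | v v w | w | P v | v U | v | w S; P -> v | w S; U -> v v | v v w | w | P v | v U | v | w S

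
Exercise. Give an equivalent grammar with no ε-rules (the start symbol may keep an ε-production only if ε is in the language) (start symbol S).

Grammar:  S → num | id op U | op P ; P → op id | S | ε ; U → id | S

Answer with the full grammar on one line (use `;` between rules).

Nullable nonterminals: {P}.
ε ∉ L(G), so no ε-production is kept.
Add the nullable-subset variants: S → op P gives op P | op.

S → num | id op U | op P | op; P → op id | S; U → id | S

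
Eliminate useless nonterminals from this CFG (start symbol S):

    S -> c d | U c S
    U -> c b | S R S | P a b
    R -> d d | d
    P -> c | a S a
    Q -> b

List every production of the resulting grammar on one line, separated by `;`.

S -> c d | U c S; U -> c b | S R S | P a b; R -> d d | d; P -> c | a S a

Generating nonterminals: {P, Q, R, S, U}.
Reachable from S after that: {P, R, S, U}.
Removed useless symbols: {Q} and every production mentioning them.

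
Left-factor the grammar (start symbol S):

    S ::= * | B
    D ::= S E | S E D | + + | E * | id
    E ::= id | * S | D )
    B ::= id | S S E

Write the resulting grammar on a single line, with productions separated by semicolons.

D has alternatives sharing prefix 'S E': factor to D → S E D' with D' → ε | D.

S ::= * | B; D ::= + + | E * | id | S E D'; E ::= id | * S | D ); B ::= id | S S E; D' ::= ε | D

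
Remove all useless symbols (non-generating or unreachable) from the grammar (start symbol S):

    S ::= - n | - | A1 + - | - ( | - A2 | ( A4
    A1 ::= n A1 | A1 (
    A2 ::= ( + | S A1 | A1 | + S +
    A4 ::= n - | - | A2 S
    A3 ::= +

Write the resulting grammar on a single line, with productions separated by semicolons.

Generating nonterminals: {A2, A3, A4, S}.
Reachable from S after that: {A2, A4, S}.
Removed useless symbols: {A1, A3} and every production mentioning them.

S ::= - n | - | - ( | - A2 | ( A4; A2 ::= ( + | + S +; A4 ::= n - | - | A2 S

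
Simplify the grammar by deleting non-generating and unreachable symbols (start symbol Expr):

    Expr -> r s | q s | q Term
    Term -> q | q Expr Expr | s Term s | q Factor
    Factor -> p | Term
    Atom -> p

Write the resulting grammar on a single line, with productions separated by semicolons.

Expr -> r s | q s | q Term; Term -> q | q Expr Expr | s Term s | q Factor; Factor -> p | Term

Generating nonterminals: {Atom, Expr, Factor, Term}.
Reachable from Expr after that: {Expr, Factor, Term}.
Removed useless symbols: {Atom} and every production mentioning them.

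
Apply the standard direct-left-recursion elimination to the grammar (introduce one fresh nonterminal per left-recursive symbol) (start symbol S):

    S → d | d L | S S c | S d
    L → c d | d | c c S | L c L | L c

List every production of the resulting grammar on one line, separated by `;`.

Left recursion appears on S, L.
For S: α = {S c, d}, β = {d, d L}. Rewrite as S → β S' and S' → α S' | ε.
For L: α = {c L, c}, β = {c d, d, c c S}. Rewrite as L → β L' and L' → α L' | ε.

S → d S' | d L S'; L → c d L' | d L' | c c S L'; S' → S c S' | d S' | ε; L' → c L L' | c L' | ε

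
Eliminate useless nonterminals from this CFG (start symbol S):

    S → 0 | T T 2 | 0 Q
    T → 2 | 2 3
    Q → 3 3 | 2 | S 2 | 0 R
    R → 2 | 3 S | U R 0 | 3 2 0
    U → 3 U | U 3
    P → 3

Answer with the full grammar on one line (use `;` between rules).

Generating nonterminals: {P, Q, R, S, T}.
Reachable from S after that: {Q, R, S, T}.
Removed useless symbols: {P, U} and every production mentioning them.

S → 0 | T T 2 | 0 Q; T → 2 | 2 3; Q → 3 3 | 2 | S 2 | 0 R; R → 2 | 3 S | 3 2 0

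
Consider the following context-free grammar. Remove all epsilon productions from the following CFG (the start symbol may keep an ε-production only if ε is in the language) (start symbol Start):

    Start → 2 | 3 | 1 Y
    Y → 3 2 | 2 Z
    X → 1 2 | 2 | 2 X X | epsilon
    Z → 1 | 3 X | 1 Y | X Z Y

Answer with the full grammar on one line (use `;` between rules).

Start → 2 | 3 | 1 Y; Y → 3 2 | 2 Z; X → 1 2 | 2 | 2 X X | 2 X; Z → 1 | 3 X | 3 | 1 Y | X Z Y | Z Y

The nullable symbols are {X}.
ε ∉ L(G), so no ε-production is kept.
Add the nullable-subset variants: X → 2 X X gives 2 X X | 2 X. Z → 3 X gives 3 X | 3. Z → X Z Y gives X Z Y | Z Y.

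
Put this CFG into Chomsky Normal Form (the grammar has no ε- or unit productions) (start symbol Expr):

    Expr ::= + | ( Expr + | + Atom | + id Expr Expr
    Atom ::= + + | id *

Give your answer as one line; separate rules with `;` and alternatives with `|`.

Introduce a nonterminal for each terminal appearing in a rule of length ≥ 2: X1 → (, X2 → +, X3 → id, X4 → *.
Binarize each right-hand side of length ≥ 3 by chaining fresh nonterminals (Y1, Y2, …): affected rules were Expr → X1 Expr X2; Expr → X2 X3 Expr Expr.

Expr ::= + | X1 Y1 | X2 Atom | X2 Y2; Atom ::= X2 X2 | X3 X4; X1 ::= (; X2 ::= +; X3 ::= id; X4 ::= *; Y1 ::= Expr X2; Y2 ::= X3 Y3; Y3 ::= Expr Expr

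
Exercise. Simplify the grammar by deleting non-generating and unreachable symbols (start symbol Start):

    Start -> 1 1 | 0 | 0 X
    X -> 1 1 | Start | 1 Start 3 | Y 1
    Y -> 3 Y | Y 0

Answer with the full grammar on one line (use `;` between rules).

Start -> 1 1 | 0 | 0 X; X -> 1 1 | Start | 1 Start 3

Generating nonterminals: {Start, X}.
Reachable from Start after that: {Start, X}.
Removed useless symbols: {Y} and every production mentioning them.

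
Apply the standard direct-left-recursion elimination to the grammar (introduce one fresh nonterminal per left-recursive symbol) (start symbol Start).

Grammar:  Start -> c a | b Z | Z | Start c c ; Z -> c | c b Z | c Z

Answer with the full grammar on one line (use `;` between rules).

Start -> c a Start1 | b Z Start1 | Z Start1; Z -> c | c b Z | c Z; Start1 -> c c Start1 | ε

Left recursion appears on Start.
For Start: α = {c c}, β = {c a, b Z, Z}. Rewrite as Start → β Start1 and Start1 → α Start1 | ε.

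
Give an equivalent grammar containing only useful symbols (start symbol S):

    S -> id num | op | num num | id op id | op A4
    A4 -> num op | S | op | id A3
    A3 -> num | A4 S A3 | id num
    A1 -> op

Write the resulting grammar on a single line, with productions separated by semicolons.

S -> id num | op | num num | id op id | op A4; A4 -> num op | S | op | id A3; A3 -> num | A4 S A3 | id num

Generating nonterminals: {A1, A3, A4, S}.
Reachable from S after that: {A3, A4, S}.
Removed useless symbols: {A1} and every production mentioning them.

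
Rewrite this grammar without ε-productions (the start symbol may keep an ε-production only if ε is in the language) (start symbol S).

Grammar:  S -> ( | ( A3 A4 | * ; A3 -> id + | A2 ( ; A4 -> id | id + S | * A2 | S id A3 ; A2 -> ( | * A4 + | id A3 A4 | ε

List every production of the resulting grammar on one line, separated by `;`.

Nullable set = {A2}.
ε ∉ L(G), so no ε-production is kept.
For each production, add variants omitting each subset of nullable occurrences: A3 → A2 ( gives A2 ( | (. A4 → * A2 gives * A2 | *.

S -> ( | ( A3 A4 | *; A3 -> id + | A2 ( | (; A4 -> id | id + S | * A2 | * | S id A3; A2 -> ( | * A4 + | id A3 A4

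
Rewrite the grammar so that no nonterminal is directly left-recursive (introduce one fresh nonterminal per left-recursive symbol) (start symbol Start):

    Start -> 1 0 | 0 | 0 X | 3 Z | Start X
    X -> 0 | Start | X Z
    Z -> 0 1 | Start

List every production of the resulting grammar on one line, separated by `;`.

Start -> 1 0 Start1 | 0 Start1 | 0 X Start1 | 3 Z Start1; X -> 0 X1 | Start X1; Z -> 0 1 | Start; Start1 -> X Start1 | ε; X1 -> Z X1 | ε

Directly left-recursive nonterminals: Start, X.
For Start: α = {X}, β = {1 0, 0, 0 X, 3 Z}. Rewrite as Start → β Start1 and Start1 → α Start1 | ε.
For X: α = {Z}, β = {0, Start}. Rewrite as X → β X1 and X1 → α X1 | ε.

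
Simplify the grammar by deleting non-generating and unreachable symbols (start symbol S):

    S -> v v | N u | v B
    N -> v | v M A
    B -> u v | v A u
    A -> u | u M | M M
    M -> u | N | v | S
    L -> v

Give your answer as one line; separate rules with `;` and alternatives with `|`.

Generating nonterminals: {A, B, L, M, N, S}.
Reachable from S after that: {A, B, M, N, S}.
Removed useless symbols: {L} and every production mentioning them.

S -> v v | N u | v B; N -> v | v M A; B -> u v | v A u; A -> u | u M | M M; M -> u | N | v | S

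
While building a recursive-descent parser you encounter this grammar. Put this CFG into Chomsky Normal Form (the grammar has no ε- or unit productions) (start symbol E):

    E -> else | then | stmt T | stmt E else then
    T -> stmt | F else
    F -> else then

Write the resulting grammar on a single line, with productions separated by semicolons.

Introduce a nonterminal for each terminal appearing in a rule of length ≥ 2: X1 → stmt, X2 → else, X3 → then.
Binarize each right-hand side of length ≥ 3 by chaining fresh nonterminals (Y1, Y2, …): affected rules were E → X1 E X2 X3.

E -> else | then | X1 T | X1 Y1; T -> stmt | F X2; F -> X2 X3; X1 -> stmt; X2 -> else; X3 -> then; Y1 -> E Y2; Y2 -> X2 X3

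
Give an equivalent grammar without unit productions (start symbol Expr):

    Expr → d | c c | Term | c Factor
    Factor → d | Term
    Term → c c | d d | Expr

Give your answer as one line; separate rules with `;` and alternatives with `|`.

Expr → c c | d d | d | c Factor; Factor → c c | d d | d | c Factor; Term → c c | d d | d | c Factor

Unit pairs: Expr ⇒* {Term}; Factor ⇒* {Expr, Term}; Term ⇒* {Expr}.
For each unit pair (A, B), copy every non-unit production of B to A, then drop all unit productions.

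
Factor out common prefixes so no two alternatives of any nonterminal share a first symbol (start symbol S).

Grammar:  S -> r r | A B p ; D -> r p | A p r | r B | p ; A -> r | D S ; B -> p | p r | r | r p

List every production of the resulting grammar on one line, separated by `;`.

D has alternatives sharing prefix 'r': factor to D → r D' with D' → p | B.
B has alternatives sharing prefix 'p': factor to B → p B' with B' → ε | r.
B has alternatives sharing prefix 'r': factor to B → r B'' with B'' → ε | p.

S -> r r | A B p; D -> A p r | p | r D'; A -> r | D S; B -> p B' | r B''; D' -> p | B; B' -> eps | r; B'' -> eps | p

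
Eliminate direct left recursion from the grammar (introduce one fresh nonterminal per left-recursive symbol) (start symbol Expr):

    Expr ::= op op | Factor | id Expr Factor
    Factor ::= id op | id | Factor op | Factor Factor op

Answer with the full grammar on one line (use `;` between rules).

Expr ::= op op | Factor | id Expr Factor; Factor ::= id op Factor1 | id Factor1; Factor1 ::= op Factor1 | Factor op Factor1 | ε

Factor is directly left-recursive.
For Factor: α = {op, Factor op}, β = {id op, id}. Rewrite as Factor → β Factor1 and Factor1 → α Factor1 | ε.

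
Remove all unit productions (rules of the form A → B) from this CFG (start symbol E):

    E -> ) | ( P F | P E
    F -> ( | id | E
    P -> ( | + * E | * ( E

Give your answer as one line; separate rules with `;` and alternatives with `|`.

Unit pairs: F ⇒* {E}.
Replace each nonterminal's rules with the union of the non-unit rules of every nonterminal it unit-derives.

E -> ) | ( P F | P E; F -> ) | ( P F | P E | ( | id; P -> ( | + * E | * ( E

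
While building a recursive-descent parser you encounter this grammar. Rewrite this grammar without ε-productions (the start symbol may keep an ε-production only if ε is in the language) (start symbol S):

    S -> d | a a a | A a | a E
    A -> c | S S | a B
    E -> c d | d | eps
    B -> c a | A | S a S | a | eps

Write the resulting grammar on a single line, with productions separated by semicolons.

The nullable symbols are {B, E}.
ε ∉ L(G), so no ε-production is kept.
For each production, add variants omitting each subset of nullable occurrences: S → a E gives a E | a. A → a B gives a B | a.

S -> d | a a a | A a | a E | a; A -> c | S S | a B | a; E -> c d | d; B -> c a | A | S a S | a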